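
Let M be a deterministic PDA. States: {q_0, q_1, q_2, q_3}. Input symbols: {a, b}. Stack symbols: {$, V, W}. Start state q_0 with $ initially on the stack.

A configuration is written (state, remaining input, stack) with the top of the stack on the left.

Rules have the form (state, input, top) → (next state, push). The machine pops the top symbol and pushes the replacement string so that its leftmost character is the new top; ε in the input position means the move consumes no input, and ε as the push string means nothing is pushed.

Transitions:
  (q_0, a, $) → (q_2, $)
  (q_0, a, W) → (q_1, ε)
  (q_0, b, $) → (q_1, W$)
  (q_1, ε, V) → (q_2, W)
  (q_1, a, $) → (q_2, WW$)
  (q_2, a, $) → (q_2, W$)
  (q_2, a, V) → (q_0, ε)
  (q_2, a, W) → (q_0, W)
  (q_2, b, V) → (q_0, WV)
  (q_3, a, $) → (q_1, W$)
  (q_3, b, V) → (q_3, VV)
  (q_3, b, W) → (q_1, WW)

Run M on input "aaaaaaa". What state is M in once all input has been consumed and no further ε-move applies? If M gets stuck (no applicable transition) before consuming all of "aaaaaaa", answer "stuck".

q_1

(q_0, aaaaaaa, $)
  read a, top $: go to q_2, push $ → (q_2, aaaaaa, $)
  read a, top $: go to q_2, push W$ → (q_2, aaaaa, W$)
  read a, top W: go to q_0, push W → (q_0, aaaa, W$)
  read a, top W: go to q_1, push ε → (q_1, aaa, $)
  read a, top $: go to q_2, push WW$ → (q_2, aa, WW$)
  read a, top W: go to q_0, push W → (q_0, a, WW$)
  read a, top W: go to q_1, push ε → (q_1, ε, W$)
All input consumed; M is in state q_1.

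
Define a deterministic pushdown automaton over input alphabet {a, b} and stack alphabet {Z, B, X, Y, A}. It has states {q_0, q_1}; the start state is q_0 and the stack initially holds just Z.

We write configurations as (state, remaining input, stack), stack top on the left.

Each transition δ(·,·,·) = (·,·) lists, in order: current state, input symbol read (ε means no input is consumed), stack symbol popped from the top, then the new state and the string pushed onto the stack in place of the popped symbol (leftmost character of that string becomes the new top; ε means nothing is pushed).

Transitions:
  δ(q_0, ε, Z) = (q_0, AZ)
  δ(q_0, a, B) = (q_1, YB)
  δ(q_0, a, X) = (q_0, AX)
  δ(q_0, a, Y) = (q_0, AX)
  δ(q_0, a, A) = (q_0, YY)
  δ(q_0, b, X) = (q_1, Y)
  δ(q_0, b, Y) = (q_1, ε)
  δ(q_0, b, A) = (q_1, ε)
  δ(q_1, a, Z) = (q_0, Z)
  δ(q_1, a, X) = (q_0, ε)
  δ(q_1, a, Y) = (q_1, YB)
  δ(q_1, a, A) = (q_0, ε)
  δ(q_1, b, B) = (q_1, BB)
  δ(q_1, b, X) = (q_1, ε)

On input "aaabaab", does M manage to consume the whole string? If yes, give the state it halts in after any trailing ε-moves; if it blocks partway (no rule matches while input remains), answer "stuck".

stuck

(q_0, aaabaab, Z)
  ε-move, top Z: go to q_0, push AZ → (q_0, aaabaab, AZ)
  read a, top A: go to q_0, push YY → (q_0, aabaab, YYZ)
  read a, top Y: go to q_0, push AX → (q_0, abaab, AXYZ)
  read a, top A: go to q_0, push YY → (q_0, baab, YYXYZ)
  read b, top Y: go to q_1, push ε → (q_1, aab, YXYZ)
  read a, top Y: go to q_1, push YB → (q_1, ab, YBXYZ)
  read a, top Y: go to q_1, push YB → (q_1, b, YBBXYZ)
No transition for (q_1, b, top Y); M blocks with input b remaining.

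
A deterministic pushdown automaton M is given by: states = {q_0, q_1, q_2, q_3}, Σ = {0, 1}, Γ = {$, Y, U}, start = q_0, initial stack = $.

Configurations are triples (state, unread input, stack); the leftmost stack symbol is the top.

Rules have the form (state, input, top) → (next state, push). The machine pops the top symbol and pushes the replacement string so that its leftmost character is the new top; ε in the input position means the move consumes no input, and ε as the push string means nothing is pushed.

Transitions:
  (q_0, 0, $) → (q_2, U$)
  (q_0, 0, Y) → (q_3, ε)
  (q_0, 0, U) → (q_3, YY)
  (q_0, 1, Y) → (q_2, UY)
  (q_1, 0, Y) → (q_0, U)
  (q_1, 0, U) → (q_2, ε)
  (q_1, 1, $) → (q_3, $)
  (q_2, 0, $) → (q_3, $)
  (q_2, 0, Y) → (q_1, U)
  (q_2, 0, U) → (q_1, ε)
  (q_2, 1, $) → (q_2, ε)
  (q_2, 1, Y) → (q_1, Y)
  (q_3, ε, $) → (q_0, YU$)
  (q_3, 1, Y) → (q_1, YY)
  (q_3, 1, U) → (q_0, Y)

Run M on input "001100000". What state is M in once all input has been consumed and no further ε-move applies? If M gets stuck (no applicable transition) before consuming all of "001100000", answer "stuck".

stuck

(q_0, 001100000, $)
  read 0, top $: go to q_2, push U$ → (q_2, 01100000, U$)
  read 0, top U: go to q_1, push ε → (q_1, 1100000, $)
  read 1, top $: go to q_3, push $ → (q_3, 100000, $)
  ε-move, top $: go to q_0, push YU$ → (q_0, 100000, YU$)
  read 1, top Y: go to q_2, push UY → (q_2, 00000, UYU$)
  read 0, top U: go to q_1, push ε → (q_1, 0000, YU$)
  read 0, top Y: go to q_0, push U → (q_0, 000, UU$)
  read 0, top U: go to q_3, push YY → (q_3, 00, YYU$)
No transition for (q_3, 0, top Y); M blocks with input 00 remaining.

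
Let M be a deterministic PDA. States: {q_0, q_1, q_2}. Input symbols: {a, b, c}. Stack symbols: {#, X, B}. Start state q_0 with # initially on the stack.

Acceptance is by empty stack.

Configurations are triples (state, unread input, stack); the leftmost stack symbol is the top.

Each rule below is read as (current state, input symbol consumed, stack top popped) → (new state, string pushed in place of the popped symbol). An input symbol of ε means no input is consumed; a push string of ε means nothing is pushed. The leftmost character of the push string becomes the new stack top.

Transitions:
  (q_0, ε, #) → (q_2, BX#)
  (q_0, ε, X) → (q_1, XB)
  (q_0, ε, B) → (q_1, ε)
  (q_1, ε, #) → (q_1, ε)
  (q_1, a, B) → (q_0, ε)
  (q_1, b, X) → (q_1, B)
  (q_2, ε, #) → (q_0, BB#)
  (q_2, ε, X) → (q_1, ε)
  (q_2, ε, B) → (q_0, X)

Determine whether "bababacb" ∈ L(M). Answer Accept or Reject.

Reject

(q_0, bababacb, #)
  ε-move, top #: go to q_2, push BX# → (q_2, bababacb, BX#)
  ε-move, top B: go to q_0, push X → (q_0, bababacb, XX#)
  ε-move, top X: go to q_1, push XB → (q_1, bababacb, XBX#)
  read b, top X: go to q_1, push B → (q_1, ababacb, BBX#)
  read a, top B: go to q_0, push ε → (q_0, babacb, BX#)
  ε-move, top B: go to q_1, push ε → (q_1, babacb, X#)
  read b, top X: go to q_1, push B → (q_1, abacb, B#)
  read a, top B: go to q_0, push ε → (q_0, bacb, #)
  ε-move, top #: go to q_2, push BX# → (q_2, bacb, BX#)
  ε-move, top B: go to q_0, push X → (q_0, bacb, XX#)
  ε-move, top X: go to q_1, push XB → (q_1, bacb, XBX#)
  read b, top X: go to q_1, push B → (q_1, acb, BBX#)
  read a, top B: go to q_0, push ε → (q_0, cb, BX#)
  ε-move, top B: go to q_1, push ε → (q_1, cb, X#)
No transition applies at (q_1, cb, X#); input not fully consumed.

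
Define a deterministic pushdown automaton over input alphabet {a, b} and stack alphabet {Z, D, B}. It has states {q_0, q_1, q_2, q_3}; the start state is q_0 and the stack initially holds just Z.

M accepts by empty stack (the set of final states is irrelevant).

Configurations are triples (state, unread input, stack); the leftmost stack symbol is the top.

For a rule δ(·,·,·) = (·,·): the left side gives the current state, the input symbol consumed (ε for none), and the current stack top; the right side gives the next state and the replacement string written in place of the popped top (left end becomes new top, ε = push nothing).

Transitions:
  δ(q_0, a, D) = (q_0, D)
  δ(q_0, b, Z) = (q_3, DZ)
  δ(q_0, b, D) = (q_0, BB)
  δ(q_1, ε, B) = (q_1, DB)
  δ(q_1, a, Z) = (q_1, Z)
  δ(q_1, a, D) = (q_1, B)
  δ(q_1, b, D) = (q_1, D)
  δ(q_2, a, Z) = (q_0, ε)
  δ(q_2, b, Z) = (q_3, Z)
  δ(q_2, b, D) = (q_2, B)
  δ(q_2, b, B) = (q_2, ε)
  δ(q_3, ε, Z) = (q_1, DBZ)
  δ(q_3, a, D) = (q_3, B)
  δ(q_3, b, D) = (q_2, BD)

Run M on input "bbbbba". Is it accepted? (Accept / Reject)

Accept

(q_0, bbbbba, Z)
  read b, top Z: go to q_3, push DZ → (q_3, bbbba, DZ)
  read b, top D: go to q_2, push BD → (q_2, bbba, BDZ)
  read b, top B: go to q_2, push ε → (q_2, bba, DZ)
  read b, top D: go to q_2, push B → (q_2, ba, BZ)
  read b, top B: go to q_2, push ε → (q_2, a, Z)
  read a, top Z: go to q_0, push ε → (q_0, ε, ε)
All input consumed and the stack is empty.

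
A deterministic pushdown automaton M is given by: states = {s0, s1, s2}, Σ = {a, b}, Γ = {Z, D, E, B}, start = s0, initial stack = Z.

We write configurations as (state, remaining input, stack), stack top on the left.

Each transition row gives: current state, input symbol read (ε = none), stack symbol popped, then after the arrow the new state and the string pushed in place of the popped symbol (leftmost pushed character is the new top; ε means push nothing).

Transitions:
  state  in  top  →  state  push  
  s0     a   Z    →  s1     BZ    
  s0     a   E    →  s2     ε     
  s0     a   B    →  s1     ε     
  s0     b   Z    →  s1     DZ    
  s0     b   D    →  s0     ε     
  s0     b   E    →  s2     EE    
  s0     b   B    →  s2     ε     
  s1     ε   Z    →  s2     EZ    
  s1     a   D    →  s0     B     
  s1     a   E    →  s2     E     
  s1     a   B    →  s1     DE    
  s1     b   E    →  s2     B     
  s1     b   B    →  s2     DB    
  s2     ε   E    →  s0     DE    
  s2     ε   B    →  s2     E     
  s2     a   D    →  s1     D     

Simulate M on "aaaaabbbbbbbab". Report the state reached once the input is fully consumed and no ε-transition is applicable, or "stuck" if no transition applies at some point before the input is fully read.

s0

(s0, aaaaabbbbbbbab, Z) ⊢ (s1, aaaabbbbbbbab, BZ) ⊢ (s1, aaabbbbbbbab, DEZ) ⊢ (s0, aabbbbbbbab, BEZ) ⊢ (s1, abbbbbbbab, EZ) ⊢ (s2, bbbbbbbab, EZ) ⊢ (s0, bbbbbbbab, DEZ) ⊢ (s0, bbbbbbab, EZ) ⊢ (s2, bbbbbab, EEZ) ⊢ (s0, bbbbbab, DEEZ) ⊢ (s0, bbbbab, EEZ) ⊢ (s2, bbbab, EEEZ) ⊢ (s0, bbbab, DEEEZ) ⊢ (s0, bbab, EEEZ) ⊢ (s2, bab, EEEEZ) ⊢ (s0, bab, DEEEEZ) ⊢ (s0, ab, EEEEZ) ⊢ (s2, b, EEEZ) ⊢ (s0, b, DEEEZ) ⊢ (s0, ε, EEEZ)
All input consumed; M is in state s0.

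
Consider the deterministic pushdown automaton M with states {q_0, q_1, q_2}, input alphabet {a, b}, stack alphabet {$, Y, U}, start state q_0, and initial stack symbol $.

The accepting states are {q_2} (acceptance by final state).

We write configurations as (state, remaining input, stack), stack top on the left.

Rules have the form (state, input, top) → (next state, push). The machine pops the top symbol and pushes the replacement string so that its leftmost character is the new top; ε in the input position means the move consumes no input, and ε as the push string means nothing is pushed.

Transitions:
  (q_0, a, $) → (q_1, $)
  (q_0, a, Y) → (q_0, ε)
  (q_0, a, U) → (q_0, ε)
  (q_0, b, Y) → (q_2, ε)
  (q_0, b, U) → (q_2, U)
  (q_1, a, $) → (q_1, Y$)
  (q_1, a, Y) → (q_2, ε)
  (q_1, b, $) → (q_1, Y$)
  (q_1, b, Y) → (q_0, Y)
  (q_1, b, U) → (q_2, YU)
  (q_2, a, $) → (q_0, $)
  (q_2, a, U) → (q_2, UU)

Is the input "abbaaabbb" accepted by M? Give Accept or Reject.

Reject

(q_0, abbaaabbb, $)
  read a, top $: go to q_1, push $ → (q_1, bbaaabbb, $)
  read b, top $: go to q_1, push Y$ → (q_1, baaabbb, Y$)
  read b, top Y: go to q_0, push Y → (q_0, aaabbb, Y$)
  read a, top Y: go to q_0, push ε → (q_0, aabbb, $)
  read a, top $: go to q_1, push $ → (q_1, abbb, $)
  read a, top $: go to q_1, push Y$ → (q_1, bbb, Y$)
  read b, top Y: go to q_0, push Y → (q_0, bb, Y$)
  read b, top Y: go to q_2, push ε → (q_2, b, $)
No transition applies at (q_2, b, $); input not fully consumed.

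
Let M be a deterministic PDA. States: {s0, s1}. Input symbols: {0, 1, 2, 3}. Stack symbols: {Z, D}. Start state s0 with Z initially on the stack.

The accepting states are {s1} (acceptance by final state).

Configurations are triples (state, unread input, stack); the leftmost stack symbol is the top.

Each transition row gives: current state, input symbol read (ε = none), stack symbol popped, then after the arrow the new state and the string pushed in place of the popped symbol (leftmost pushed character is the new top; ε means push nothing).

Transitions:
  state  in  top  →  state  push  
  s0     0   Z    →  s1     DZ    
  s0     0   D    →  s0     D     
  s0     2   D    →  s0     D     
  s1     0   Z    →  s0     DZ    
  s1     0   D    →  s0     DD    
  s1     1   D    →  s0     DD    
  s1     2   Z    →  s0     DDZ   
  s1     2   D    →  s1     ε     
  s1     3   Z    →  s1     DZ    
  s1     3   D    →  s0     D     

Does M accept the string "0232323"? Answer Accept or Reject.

Accept

(s0, 0232323, Z)
  read 0, top Z: go to s1, push DZ → (s1, 232323, DZ)
  read 2, top D: go to s1, push ε → (s1, 32323, Z)
  read 3, top Z: go to s1, push DZ → (s1, 2323, DZ)
  read 2, top D: go to s1, push ε → (s1, 323, Z)
  read 3, top Z: go to s1, push DZ → (s1, 23, DZ)
  read 2, top D: go to s1, push ε → (s1, 3, Z)
  read 3, top Z: go to s1, push DZ → (s1, ε, DZ)
All input consumed; state s1 ∈ F.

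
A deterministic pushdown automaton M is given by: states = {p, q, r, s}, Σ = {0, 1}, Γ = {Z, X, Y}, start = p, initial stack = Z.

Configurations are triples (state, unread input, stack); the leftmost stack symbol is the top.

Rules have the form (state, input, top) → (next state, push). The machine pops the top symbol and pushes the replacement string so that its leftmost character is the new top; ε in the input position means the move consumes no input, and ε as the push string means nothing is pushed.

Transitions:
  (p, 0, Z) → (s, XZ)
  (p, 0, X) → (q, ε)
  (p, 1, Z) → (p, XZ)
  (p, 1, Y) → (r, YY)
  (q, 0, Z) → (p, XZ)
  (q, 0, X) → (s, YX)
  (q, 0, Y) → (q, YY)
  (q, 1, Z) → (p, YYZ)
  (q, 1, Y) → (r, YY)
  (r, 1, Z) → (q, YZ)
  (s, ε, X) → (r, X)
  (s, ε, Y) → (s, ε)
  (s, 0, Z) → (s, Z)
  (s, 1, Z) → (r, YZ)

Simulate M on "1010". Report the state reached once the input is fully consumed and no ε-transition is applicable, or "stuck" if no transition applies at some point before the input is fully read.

stuck

(p, 1010, Z)
  read 1, top Z: go to p, push XZ → (p, 010, XZ)
  read 0, top X: go to q, push ε → (q, 10, Z)
  read 1, top Z: go to p, push YYZ → (p, 0, YYZ)
No transition for (p, 0, top Y); M blocks with input 0 remaining.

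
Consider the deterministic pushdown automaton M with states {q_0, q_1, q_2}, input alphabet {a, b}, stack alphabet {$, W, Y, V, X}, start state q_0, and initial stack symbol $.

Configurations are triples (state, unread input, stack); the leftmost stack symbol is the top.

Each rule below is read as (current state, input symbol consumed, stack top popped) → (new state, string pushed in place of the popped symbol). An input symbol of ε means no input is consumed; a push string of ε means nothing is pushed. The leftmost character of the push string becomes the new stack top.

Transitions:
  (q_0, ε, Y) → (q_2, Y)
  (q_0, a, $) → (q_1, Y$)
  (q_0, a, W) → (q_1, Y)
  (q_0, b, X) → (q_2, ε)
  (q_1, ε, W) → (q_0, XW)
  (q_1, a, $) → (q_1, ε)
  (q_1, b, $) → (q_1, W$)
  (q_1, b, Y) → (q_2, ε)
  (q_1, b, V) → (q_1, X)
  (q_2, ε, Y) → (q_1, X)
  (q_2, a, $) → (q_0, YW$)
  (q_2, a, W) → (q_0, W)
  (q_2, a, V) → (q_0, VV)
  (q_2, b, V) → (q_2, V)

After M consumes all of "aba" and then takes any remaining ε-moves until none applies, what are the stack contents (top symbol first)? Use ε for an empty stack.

XW$

(q_0, aba, $)
  read a, top $: go to q_1, push Y$ → (q_1, ba, Y$)
  read b, top Y: go to q_2, push ε → (q_2, a, $)
  read a, top $: go to q_0, push YW$ → (q_0, ε, YW$)
  ε-move, top Y: go to q_2, push Y → (q_2, ε, YW$)
  ε-move, top Y: go to q_1, push X → (q_1, ε, XW$)
All input consumed in state q_1 with stack XW$.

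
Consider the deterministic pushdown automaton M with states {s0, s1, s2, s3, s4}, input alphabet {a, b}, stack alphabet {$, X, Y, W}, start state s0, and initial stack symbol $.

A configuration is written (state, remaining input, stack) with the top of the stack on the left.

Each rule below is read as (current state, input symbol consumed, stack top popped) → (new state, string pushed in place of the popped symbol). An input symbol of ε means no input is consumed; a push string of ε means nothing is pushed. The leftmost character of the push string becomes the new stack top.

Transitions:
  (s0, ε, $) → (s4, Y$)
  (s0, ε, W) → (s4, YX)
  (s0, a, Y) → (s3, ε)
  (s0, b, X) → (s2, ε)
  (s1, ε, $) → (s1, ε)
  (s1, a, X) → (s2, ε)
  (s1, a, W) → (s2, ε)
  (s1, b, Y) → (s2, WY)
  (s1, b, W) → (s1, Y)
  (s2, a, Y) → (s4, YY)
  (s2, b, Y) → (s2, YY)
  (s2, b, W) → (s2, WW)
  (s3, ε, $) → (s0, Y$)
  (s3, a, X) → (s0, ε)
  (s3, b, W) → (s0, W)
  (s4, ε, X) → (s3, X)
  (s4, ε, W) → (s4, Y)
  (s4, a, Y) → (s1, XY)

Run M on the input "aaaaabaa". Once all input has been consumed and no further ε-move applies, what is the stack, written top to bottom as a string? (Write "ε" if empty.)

XYYYY$

(s0, aaaaabaa, $)
  ε-move, top $: go to s4, push Y$ → (s4, aaaaabaa, Y$)
  read a, top Y: go to s1, push XY → (s1, aaaabaa, XY$)
  read a, top X: go to s2, push ε → (s2, aaabaa, Y$)
  read a, top Y: go to s4, push YY → (s4, aabaa, YY$)
  read a, top Y: go to s1, push XY → (s1, abaa, XYY$)
  read a, top X: go to s2, push ε → (s2, baa, YY$)
  read b, top Y: go to s2, push YY → (s2, aa, YYY$)
  read a, top Y: go to s4, push YY → (s4, a, YYYY$)
  read a, top Y: go to s1, push XY → (s1, ε, XYYYY$)
All input consumed in state s1 with stack XYYYY$.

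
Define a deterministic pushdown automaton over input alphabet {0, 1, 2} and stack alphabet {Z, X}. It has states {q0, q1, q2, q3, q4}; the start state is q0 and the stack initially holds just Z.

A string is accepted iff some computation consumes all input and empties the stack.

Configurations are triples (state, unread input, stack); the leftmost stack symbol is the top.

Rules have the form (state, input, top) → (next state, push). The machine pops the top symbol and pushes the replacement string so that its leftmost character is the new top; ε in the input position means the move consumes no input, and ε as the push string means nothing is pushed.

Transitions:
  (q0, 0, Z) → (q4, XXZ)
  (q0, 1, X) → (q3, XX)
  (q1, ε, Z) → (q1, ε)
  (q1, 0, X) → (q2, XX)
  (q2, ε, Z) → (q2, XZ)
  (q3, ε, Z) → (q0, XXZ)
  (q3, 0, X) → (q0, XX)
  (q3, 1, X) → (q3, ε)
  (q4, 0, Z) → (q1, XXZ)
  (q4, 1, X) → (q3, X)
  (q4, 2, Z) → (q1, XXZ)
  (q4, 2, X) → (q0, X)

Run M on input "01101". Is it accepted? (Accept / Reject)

(q0, 01101, Z)
  read 0, top Z: go to q4, push XXZ → (q4, 1101, XXZ)
  read 1, top X: go to q3, push X → (q3, 101, XXZ)
  read 1, top X: go to q3, push ε → (q3, 01, XZ)
  read 0, top X: go to q0, push XX → (q0, 1, XXZ)
  read 1, top X: go to q3, push XX → (q3, ε, XXXZ)
All input consumed; stack is XXXZ, not empty, and no further ε-move applies.

Reject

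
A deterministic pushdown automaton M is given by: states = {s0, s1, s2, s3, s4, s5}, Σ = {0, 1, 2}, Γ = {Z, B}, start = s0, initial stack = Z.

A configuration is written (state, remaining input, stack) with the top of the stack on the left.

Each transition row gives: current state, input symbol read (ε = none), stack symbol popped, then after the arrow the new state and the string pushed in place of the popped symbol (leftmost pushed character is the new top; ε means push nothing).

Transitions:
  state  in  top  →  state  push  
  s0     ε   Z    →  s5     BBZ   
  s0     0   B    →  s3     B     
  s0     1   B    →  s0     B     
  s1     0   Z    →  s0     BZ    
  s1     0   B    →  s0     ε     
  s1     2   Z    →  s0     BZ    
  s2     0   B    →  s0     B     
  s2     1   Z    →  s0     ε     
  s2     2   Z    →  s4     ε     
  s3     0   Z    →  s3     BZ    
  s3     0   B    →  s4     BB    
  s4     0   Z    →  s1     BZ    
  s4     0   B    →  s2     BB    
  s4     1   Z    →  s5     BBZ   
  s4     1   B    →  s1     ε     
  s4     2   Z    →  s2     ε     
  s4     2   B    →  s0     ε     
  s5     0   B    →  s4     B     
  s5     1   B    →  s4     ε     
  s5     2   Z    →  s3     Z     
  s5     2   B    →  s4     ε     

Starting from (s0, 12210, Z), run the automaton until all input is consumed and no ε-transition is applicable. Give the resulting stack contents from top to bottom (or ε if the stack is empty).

(s0, 12210, Z) ⊢ (s5, 12210, BBZ) ⊢ (s4, 2210, BZ) ⊢ (s0, 210, Z) ⊢ (s5, 210, BBZ) ⊢ (s4, 10, BZ) ⊢ (s1, 0, Z) ⊢ (s0, ε, BZ)
All input consumed in state s0 with stack BZ.

BZ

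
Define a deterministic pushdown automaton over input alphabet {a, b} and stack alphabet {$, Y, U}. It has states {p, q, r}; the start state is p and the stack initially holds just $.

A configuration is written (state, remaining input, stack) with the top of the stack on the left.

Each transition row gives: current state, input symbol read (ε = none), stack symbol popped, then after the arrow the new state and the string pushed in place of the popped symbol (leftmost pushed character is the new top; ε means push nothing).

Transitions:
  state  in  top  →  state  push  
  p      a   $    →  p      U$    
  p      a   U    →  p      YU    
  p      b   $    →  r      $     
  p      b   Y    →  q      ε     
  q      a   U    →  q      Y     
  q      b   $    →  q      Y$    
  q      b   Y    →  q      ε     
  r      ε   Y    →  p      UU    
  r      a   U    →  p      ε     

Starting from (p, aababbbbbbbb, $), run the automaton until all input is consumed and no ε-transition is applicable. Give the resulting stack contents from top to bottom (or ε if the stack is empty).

Y$

(p, aababbbbbbbb, $) ⊢ (p, ababbbbbbbb, U$) ⊢ (p, babbbbbbbb, YU$) ⊢ (q, abbbbbbbb, U$) ⊢ (q, bbbbbbbb, Y$) ⊢ (q, bbbbbbb, $) ⊢ (q, bbbbbb, Y$) ⊢ (q, bbbbb, $) ⊢ (q, bbbb, Y$) ⊢ (q, bbb, $) ⊢ (q, bb, Y$) ⊢ (q, b, $) ⊢ (q, ε, Y$)
All input consumed in state q with stack Y$.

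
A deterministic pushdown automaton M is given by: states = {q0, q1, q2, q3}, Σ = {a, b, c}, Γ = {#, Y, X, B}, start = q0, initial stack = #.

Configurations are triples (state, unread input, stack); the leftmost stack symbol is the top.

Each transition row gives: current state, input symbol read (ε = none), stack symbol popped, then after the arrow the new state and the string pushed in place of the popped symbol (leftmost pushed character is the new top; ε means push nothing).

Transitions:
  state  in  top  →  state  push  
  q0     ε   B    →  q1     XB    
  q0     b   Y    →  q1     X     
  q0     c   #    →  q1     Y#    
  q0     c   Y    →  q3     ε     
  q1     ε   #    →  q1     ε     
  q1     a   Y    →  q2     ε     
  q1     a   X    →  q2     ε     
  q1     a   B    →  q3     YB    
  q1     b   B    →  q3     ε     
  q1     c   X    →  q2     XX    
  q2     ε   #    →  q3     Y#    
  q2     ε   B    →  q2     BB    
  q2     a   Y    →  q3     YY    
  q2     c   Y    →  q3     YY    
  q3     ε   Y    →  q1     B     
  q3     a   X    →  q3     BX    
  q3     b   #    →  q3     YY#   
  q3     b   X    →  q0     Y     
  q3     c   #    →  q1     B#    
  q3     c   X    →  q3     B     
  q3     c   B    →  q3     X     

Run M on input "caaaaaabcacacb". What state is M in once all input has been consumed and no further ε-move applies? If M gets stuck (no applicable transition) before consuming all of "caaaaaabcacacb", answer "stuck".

(q0, caaaaaabcacacb, #) ⊢ (q1, aaaaaabcacacb, Y#) ⊢ (q2, aaaaabcacacb, #) ⊢ (q3, aaaaabcacacb, Y#) ⊢ (q1, aaaaabcacacb, B#) ⊢ (q3, aaaabcacacb, YB#) ⊢ (q1, aaaabcacacb, BB#) ⊢ (q3, aaabcacacb, YBB#) ⊢ (q1, aaabcacacb, BBB#) ⊢ (q3, aabcacacb, YBBB#) ⊢ (q1, aabcacacb, BBBB#) ⊢ (q3, abcacacb, YBBBB#) ⊢ (q1, abcacacb, BBBBB#) ⊢ (q3, bcacacb, YBBBBB#) ⊢ (q1, bcacacb, BBBBBB#) ⊢ (q3, cacacb, BBBBB#) ⊢ (q3, acacb, XBBBB#) ⊢ (q3, cacb, BXBBBB#) ⊢ (q3, acb, XXBBBB#) ⊢ (q3, cb, BXXBBBB#) ⊢ (q3, b, XXXBBBB#) ⊢ (q0, ε, YXXBBBB#)
All input consumed; M is in state q0.

q0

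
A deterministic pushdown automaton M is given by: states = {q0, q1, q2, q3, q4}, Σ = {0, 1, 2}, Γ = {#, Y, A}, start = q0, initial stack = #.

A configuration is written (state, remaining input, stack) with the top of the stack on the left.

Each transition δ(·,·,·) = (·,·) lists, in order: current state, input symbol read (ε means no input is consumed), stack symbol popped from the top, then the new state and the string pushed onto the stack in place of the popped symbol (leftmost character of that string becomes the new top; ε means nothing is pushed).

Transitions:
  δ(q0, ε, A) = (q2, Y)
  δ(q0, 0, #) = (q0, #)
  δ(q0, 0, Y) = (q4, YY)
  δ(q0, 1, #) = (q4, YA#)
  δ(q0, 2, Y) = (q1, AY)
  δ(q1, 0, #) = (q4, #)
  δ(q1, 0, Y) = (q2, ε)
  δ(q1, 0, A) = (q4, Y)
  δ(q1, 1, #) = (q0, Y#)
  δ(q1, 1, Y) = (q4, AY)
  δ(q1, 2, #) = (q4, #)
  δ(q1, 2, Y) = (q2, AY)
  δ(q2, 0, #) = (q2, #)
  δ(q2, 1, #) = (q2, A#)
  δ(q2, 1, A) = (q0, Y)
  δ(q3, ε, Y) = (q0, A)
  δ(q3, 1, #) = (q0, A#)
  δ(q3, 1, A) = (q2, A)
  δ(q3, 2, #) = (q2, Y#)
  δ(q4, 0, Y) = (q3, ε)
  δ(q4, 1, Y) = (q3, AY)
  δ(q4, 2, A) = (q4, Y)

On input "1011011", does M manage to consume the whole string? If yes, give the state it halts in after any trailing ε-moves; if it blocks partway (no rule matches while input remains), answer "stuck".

(q0, 1011011, #) ⊢ (q4, 011011, YA#) ⊢ (q3, 11011, A#) ⊢ (q2, 1011, A#) ⊢ (q0, 011, Y#) ⊢ (q4, 11, YY#) ⊢ (q3, 1, AYY#) ⊢ (q2, ε, AYY#)
All input consumed; M is in state q2.

q2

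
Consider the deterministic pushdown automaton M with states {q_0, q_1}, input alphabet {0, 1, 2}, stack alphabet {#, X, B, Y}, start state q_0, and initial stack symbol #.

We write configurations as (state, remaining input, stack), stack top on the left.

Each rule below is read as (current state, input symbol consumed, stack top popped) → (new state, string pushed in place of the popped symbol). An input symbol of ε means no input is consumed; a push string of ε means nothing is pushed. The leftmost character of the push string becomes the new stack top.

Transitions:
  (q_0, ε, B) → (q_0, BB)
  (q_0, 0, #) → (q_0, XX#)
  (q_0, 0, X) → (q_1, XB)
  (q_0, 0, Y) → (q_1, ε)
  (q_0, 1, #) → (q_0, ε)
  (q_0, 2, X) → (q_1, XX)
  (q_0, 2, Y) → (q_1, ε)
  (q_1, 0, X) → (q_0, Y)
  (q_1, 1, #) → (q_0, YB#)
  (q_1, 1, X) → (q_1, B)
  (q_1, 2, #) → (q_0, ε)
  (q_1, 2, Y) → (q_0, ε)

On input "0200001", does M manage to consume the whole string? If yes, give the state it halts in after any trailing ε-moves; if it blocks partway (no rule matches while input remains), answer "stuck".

(q_0, 0200001, #) ⊢ (q_0, 200001, XX#) ⊢ (q_1, 00001, XXX#) ⊢ (q_0, 0001, YXX#) ⊢ (q_1, 001, XX#) ⊢ (q_0, 01, YX#) ⊢ (q_1, 1, X#) ⊢ (q_1, ε, B#)
All input consumed; M is in state q_1.

q_1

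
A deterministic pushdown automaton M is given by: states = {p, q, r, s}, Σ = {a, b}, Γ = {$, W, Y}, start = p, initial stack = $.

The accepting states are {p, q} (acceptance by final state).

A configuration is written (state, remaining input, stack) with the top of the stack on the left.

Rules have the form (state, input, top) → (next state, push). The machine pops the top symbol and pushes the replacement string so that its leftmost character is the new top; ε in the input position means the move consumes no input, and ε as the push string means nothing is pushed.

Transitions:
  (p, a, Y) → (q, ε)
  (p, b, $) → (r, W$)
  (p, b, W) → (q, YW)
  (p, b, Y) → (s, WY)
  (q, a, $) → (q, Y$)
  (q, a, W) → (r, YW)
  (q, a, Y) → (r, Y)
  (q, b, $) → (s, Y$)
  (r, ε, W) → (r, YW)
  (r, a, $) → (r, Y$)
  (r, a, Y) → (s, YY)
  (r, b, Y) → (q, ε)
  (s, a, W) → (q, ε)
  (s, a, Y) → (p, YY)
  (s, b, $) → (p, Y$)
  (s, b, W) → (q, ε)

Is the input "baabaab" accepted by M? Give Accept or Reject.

(p, baabaab, $)
  read b, top $: go to r, push W$ → (r, aabaab, W$)
  ε-move, top W: go to r, push YW → (r, aabaab, YW$)
  read a, top Y: go to s, push YY → (s, abaab, YYW$)
  read a, top Y: go to p, push YY → (p, baab, YYYW$)
  read b, top Y: go to s, push WY → (s, aab, WYYYW$)
  read a, top W: go to q, push ε → (q, ab, YYYW$)
  read a, top Y: go to r, push Y → (r, b, YYYW$)
  read b, top Y: go to q, push ε → (q, ε, YYW$)
All input consumed; state q ∈ F.

Accept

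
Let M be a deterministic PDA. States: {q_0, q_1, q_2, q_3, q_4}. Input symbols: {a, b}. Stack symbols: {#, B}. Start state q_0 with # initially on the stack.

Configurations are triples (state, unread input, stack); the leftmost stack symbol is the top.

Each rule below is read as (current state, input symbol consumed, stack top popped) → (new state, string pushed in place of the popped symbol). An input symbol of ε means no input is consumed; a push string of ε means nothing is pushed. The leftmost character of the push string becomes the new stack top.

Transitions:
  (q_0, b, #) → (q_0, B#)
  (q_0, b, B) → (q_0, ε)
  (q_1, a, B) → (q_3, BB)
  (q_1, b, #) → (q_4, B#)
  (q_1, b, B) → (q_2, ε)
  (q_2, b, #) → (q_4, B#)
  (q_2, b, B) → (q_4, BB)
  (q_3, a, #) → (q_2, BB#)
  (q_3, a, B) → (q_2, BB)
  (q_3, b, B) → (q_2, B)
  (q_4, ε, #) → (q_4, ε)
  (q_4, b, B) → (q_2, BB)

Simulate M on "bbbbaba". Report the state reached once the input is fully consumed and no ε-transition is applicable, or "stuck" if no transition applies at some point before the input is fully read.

(q_0, bbbbaba, #)
  read b, top #: go to q_0, push B# → (q_0, bbbaba, B#)
  read b, top B: go to q_0, push ε → (q_0, bbaba, #)
  read b, top #: go to q_0, push B# → (q_0, baba, B#)
  read b, top B: go to q_0, push ε → (q_0, aba, #)
No transition for (q_0, a, top #); M blocks with input aba remaining.

stuck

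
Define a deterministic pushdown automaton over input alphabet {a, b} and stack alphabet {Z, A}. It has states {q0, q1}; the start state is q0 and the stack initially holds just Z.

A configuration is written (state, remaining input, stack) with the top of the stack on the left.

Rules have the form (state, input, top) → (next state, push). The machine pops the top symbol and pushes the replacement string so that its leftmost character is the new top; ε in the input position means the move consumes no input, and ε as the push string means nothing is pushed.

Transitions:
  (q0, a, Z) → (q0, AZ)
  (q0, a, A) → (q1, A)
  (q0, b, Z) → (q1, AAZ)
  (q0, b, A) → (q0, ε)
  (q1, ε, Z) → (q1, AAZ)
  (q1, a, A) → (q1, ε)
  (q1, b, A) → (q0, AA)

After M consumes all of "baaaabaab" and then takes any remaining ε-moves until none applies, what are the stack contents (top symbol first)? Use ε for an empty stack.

AAAZ

(q0, baaaabaab, Z)
  read b, top Z: go to q1, push AAZ → (q1, aaaabaab, AAZ)
  read a, top A: go to q1, push ε → (q1, aaabaab, AZ)
  read a, top A: go to q1, push ε → (q1, aabaab, Z)
  ε-move, top Z: go to q1, push AAZ → (q1, aabaab, AAZ)
  read a, top A: go to q1, push ε → (q1, abaab, AZ)
  read a, top A: go to q1, push ε → (q1, baab, Z)
  ε-move, top Z: go to q1, push AAZ → (q1, baab, AAZ)
  read b, top A: go to q0, push AA → (q0, aab, AAAZ)
  read a, top A: go to q1, push A → (q1, ab, AAAZ)
  read a, top A: go to q1, push ε → (q1, b, AAZ)
  read b, top A: go to q0, push AA → (q0, ε, AAAZ)
All input consumed in state q0 with stack AAAZ.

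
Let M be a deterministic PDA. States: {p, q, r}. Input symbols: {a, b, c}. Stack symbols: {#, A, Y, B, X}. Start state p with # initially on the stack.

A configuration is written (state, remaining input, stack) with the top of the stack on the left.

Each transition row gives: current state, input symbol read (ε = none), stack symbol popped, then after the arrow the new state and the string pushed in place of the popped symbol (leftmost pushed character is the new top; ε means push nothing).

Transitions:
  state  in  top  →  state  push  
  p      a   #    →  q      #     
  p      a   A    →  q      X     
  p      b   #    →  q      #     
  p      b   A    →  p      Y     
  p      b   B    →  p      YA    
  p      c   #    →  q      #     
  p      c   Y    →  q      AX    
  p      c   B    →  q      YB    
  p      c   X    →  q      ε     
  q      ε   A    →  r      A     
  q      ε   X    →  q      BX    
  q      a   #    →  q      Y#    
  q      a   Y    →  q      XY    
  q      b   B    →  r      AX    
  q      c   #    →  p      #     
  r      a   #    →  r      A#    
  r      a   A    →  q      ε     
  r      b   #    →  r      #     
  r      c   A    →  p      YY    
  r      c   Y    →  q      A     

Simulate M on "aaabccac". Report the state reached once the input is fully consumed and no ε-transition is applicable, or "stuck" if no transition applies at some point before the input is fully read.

stuck

(p, aaabccac, #)
  read a, top #: go to q, push # → (q, aabccac, #)
  read a, top #: go to q, push Y# → (q, abccac, Y#)
  read a, top Y: go to q, push XY → (q, bccac, XY#)
  ε-move, top X: go to q, push BX → (q, bccac, BXY#)
  read b, top B: go to r, push AX → (r, ccac, AXXY#)
  read c, top A: go to p, push YY → (p, cac, YYXXY#)
  read c, top Y: go to q, push AX → (q, ac, AXYXXY#)
  ε-move, top A: go to r, push A → (r, ac, AXYXXY#)
  read a, top A: go to q, push ε → (q, c, XYXXY#)
  ε-move, top X: go to q, push BX → (q, c, BXYXXY#)
No transition for (q, c, top B); M blocks with input c remaining.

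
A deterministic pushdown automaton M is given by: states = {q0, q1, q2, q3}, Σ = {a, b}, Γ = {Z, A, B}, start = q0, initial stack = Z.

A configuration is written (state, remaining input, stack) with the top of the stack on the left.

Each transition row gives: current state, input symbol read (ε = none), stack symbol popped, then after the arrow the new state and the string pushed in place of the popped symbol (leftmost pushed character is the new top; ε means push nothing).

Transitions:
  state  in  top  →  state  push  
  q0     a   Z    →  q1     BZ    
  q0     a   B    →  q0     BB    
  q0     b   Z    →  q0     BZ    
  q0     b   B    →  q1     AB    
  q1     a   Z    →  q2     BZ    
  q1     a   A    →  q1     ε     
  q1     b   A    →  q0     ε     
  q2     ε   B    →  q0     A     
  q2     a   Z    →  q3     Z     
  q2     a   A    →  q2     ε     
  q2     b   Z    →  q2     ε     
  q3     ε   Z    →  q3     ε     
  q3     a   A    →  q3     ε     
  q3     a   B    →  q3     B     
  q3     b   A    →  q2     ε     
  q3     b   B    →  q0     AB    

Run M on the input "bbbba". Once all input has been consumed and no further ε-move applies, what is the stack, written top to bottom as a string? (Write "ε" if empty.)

BZ

(q0, bbbba, Z)
  read b, top Z: go to q0, push BZ → (q0, bbba, BZ)
  read b, top B: go to q1, push AB → (q1, bba, ABZ)
  read b, top A: go to q0, push ε → (q0, ba, BZ)
  read b, top B: go to q1, push AB → (q1, a, ABZ)
  read a, top A: go to q1, push ε → (q1, ε, BZ)
All input consumed in state q1 with stack BZ.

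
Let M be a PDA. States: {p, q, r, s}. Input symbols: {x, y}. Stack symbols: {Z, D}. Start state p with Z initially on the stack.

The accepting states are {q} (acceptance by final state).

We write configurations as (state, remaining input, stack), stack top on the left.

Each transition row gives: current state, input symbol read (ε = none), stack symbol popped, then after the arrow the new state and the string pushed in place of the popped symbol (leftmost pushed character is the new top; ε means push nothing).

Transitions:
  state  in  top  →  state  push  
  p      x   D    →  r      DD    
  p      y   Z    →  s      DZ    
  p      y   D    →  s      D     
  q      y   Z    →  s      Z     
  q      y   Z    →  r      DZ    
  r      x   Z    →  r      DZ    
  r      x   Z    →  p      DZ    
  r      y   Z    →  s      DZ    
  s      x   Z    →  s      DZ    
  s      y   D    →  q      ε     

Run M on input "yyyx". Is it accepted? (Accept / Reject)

No computation consumes all input and reaches a final state.

Reject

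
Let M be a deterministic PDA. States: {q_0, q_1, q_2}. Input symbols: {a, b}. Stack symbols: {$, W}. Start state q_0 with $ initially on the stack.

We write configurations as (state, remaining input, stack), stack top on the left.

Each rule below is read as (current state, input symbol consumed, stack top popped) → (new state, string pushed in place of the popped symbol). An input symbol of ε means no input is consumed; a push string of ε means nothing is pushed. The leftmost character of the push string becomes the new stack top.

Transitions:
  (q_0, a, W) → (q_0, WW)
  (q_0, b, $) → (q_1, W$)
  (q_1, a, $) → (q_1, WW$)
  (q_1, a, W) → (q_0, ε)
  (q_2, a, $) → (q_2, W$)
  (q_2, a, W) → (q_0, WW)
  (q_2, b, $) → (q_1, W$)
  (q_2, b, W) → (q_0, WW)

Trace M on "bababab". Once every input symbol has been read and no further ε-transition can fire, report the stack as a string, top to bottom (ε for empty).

W$

(q_0, bababab, $) ⊢ (q_1, ababab, W$) ⊢ (q_0, babab, $) ⊢ (q_1, abab, W$) ⊢ (q_0, bab, $) ⊢ (q_1, ab, W$) ⊢ (q_0, b, $) ⊢ (q_1, ε, W$)
All input consumed in state q_1 with stack W$.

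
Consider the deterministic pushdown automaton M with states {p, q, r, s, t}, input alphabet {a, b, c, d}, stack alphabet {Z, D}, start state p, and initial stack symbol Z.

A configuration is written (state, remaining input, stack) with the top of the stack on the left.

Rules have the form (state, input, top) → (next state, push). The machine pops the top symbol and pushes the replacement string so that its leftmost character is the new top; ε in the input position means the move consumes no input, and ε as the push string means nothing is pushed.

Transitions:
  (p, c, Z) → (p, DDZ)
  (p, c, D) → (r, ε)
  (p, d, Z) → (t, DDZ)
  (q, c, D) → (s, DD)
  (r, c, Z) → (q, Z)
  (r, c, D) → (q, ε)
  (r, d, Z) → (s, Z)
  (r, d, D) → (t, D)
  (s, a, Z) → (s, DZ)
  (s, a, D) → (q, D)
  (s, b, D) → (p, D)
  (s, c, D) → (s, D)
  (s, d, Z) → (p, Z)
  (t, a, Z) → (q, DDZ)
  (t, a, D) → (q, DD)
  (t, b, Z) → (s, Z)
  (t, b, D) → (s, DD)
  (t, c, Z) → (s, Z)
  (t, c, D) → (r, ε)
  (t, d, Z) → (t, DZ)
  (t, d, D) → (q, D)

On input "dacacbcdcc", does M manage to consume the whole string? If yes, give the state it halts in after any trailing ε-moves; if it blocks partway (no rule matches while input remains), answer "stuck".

(p, dacacbcdcc, Z)
  read d, top Z: go to t, push DDZ → (t, acacbcdcc, DDZ)
  read a, top D: go to q, push DD → (q, cacbcdcc, DDDZ)
  read c, top D: go to s, push DD → (s, acbcdcc, DDDDZ)
  read a, top D: go to q, push D → (q, cbcdcc, DDDDZ)
  read c, top D: go to s, push DD → (s, bcdcc, DDDDDZ)
  read b, top D: go to p, push D → (p, cdcc, DDDDDZ)
  read c, top D: go to r, push ε → (r, dcc, DDDDZ)
  read d, top D: go to t, push D → (t, cc, DDDDZ)
  read c, top D: go to r, push ε → (r, c, DDDZ)
  read c, top D: go to q, push ε → (q, ε, DDZ)
All input consumed; M is in state q.

q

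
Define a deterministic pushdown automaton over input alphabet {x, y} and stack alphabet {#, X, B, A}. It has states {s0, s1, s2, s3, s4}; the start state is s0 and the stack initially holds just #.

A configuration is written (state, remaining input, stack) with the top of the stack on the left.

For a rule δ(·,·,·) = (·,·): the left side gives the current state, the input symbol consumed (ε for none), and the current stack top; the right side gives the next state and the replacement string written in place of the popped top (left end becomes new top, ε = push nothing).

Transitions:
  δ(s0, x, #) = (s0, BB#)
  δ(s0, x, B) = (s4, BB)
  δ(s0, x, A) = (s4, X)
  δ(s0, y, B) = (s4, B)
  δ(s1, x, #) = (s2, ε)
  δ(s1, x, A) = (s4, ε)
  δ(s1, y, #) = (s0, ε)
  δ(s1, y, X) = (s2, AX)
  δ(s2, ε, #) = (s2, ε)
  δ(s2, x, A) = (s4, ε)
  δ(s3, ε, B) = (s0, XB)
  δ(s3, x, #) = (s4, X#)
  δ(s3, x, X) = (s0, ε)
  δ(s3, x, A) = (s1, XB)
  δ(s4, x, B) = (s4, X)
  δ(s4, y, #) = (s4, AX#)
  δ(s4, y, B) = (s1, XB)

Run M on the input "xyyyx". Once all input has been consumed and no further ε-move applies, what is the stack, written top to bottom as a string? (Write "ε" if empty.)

XBB#

(s0, xyyyx, #) ⊢ (s0, yyyx, BB#) ⊢ (s4, yyx, BB#) ⊢ (s1, yx, XBB#) ⊢ (s2, x, AXBB#) ⊢ (s4, ε, XBB#)
All input consumed in state s4 with stack XBB#.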